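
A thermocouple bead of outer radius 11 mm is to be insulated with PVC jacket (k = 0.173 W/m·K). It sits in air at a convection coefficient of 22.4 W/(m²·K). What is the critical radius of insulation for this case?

r_cr ≈ 15.4 mm

For a sphere r_cr = 2k/h = 2×0.173/22.4
r_cr = 15.4 mm; since the bare radius (11 mm) is below r_cr, adding a thin layer of insulation will *increase* heat loss.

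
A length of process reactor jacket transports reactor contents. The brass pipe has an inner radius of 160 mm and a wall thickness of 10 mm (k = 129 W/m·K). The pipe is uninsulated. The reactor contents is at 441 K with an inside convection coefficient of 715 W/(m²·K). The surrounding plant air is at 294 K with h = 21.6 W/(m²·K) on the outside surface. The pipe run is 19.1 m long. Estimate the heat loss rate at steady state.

Radial resistances (cylindrical: R_cond = ln(r_o/r_i)/(2πkL), R_conv = 1/(h·2πrL)):
R_inner film = 1/(h_i·2πr₁L) = 1/(715×2π×0.16×19.1) = 7.284×10^-5 K/W
R_brass pipe wall = ln(170/160)/(2π×129×19.1) = 3.916×10^-6 K/W
R_outer film = 1/(h_o·2πr_oL) = 1/(21.6×2π×0.17×19.1) = 0.002269 K/W
R_total = 0.002346 K/W
Q = ΔT/R_total = 147/0.002346

Q ≈ 62700 W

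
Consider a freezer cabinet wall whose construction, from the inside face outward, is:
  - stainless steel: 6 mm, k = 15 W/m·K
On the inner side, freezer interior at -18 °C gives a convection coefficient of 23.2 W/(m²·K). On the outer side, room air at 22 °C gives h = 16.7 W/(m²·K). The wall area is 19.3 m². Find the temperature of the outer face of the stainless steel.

Treating each layer as a thermal resistance in series:
R_inner film = 1/(h_i·A) = 1/(23.2×19.3) = 0.002233 K/W
R_stainless steel = L/(kA) = 0.006/(15×19.3) = 2.073×10^-5 K/W
R_outer film = 1/(h_o·A) = 1/(16.7×19.3) = 0.003103 K/W
R_total = 0.005357 K/W;  Q = ΔT/R_total = 40/0.005357 = 7467 W
T_interface = T_inner + Q·ΣR(inner→interface) = -18 + 7470×0.002254

T ≈ -1.17 °C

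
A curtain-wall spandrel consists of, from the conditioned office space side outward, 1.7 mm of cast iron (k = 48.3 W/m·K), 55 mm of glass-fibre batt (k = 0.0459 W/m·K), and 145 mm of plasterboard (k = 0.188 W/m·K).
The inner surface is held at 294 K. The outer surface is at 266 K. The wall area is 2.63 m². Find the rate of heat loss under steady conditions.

Q ≈ 37.4 W

Series thermal resistances:
R_cast iron = L/(kA) = 0.0017/(48.3×2.63) = 1.338×10^-5 K/W
R_glass-fibre batt = L/(kA) = 0.055/(0.0459×2.63) = 0.4556 K/W
R_plasterboard = L/(kA) = 0.145/(0.188×2.63) = 0.2933 K/W
R_total = 0.7489 K/W
Q = ΔT / R_total = 28 / 0.7489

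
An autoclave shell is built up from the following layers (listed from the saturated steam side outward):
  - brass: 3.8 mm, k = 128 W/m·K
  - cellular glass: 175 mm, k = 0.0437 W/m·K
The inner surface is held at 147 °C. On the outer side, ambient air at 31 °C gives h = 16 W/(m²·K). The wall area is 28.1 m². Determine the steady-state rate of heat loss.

Thermal resistances in series:
R_brass = L/(kA) = 0.0038/(128×28.1) = 1.056×10^-6 K/W
R_cellular glass = L/(kA) = 0.175/(0.0437×28.1) = 0.1425 K/W
R_outer film = 1/(h_o·A) = 1/(16×28.1) = 0.002224 K/W
R_total = 0.1447 K/W
Q = ΔT / R_total = 116 / 0.1447

Q ≈ 801 W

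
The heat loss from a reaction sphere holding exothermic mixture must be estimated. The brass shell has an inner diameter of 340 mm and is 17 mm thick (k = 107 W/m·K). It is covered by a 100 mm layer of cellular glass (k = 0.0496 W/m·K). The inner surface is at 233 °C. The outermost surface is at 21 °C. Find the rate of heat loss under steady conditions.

Spherical conduction: R = (1/r_in − 1/r_out)/(4πk) per layer; series-sum.
R_brass shell = (1/0.17 − 1/0.187)/(4π×107) = 3.977×10^-4 K/W
R_cellular glass = (1/0.187 − 1/0.287)/(4π×0.0496) = 2.989 K/W
R_total = 2.99 K/W
Q = ΔT/R_total = 212/2.99

Q ≈ 70.9 W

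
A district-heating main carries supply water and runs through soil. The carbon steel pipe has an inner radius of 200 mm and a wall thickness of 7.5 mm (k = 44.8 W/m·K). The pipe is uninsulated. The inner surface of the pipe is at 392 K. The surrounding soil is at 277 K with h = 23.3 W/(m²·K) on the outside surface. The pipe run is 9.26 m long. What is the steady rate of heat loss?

For a radial system each layer contributes R = ln(r_out/r_in)/(2πkL); films add R = 1/(hA).
R_carbon steel pipe wall = ln(207.5/200)/(2π×44.8×9.26) = 1.412×10^-5 K/W
R_outer film = 1/(h_o·2πr_oL) = 1/(23.3×2π×0.2075×9.26) = 0.003555 K/W
R_total = 0.003569 K/W
Q = ΔT/R_total = 115/0.003569

Q ≈ 32200 W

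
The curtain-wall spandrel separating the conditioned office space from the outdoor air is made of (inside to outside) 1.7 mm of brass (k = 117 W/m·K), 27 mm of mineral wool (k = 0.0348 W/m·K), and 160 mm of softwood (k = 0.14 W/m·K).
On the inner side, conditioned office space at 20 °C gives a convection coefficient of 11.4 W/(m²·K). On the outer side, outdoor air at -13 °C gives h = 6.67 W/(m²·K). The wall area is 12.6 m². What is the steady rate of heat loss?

Thermal resistances in series:
R_inner film = 1/(h_i·A) = 1/(11.4×12.6) = 0.006962 K/W
R_brass = L/(kA) = 0.0017/(117×12.6) = 1.153×10^-6 K/W
R_mineral wool = L/(kA) = 0.027/(0.0348×12.6) = 0.06158 K/W
R_softwood = L/(kA) = 0.16/(0.14×12.6) = 0.0907 K/W
R_outer film = 1/(h_o·A) = 1/(6.67×12.6) = 0.0119 K/W
R_total = 0.1711 K/W
Q = ΔT / R_total = 33 / 0.1711

Q ≈ 193 W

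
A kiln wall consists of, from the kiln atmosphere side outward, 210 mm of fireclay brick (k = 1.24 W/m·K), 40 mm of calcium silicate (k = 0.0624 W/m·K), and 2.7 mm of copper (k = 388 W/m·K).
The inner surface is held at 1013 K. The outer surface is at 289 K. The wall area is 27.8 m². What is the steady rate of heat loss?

Q ≈ 24800 W

Thermal resistances in series:
R_fireclay brick = L/(kA) = 0.21/(1.24×27.8) = 0.006092 K/W
R_calcium silicate = L/(kA) = 0.04/(0.0624×27.8) = 0.02306 K/W
R_copper = L/(kA) = 0.0027/(388×27.8) = 2.503×10^-7 K/W
R_total = 0.02915 K/W
Q = ΔT / R_total = 724 / 0.02915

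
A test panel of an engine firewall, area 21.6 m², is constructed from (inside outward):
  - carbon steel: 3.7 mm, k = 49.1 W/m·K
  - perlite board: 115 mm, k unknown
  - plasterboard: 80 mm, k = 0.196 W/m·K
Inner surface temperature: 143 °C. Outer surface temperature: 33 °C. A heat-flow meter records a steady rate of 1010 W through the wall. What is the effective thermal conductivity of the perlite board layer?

Model the wall as resistances in series:
R_carbon steel = L/(kA) = 0.0037/(49.1×21.6) = 3.489×10^-6 K/W
R_plasterboard = L/(kA) = 0.08/(0.196×21.6) = 0.0189 K/W
Sum of known resistances R_other = 0.0189 K/W
Total R = ΔT/Q = 110/1010 = 0.1089 K/W
R_perlite board = R_total − R_other = 0.09001 K/W
k = L/(R·A) = 0.115/(0.09001×21.6)

k ≈ 0.0591 W/(m·K)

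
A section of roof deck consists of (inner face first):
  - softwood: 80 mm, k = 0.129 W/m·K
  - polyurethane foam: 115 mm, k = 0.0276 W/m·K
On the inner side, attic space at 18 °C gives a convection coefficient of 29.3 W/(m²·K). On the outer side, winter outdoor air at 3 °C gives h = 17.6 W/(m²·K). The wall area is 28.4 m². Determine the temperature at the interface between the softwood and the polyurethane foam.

T ≈ 16 °C

Model the wall as resistances in series:
R_inner film = 1/(h_i·A) = 1/(29.3×28.4) = 0.001202 K/W
R_softwood = L/(kA) = 0.08/(0.129×28.4) = 0.02184 K/W
R_polyurethane foam = L/(kA) = 0.115/(0.0276×28.4) = 0.1467 K/W
R_outer film = 1/(h_o·A) = 1/(17.6×28.4) = 0.002001 K/W
R_total = 0.1718 K/W;  Q = ΔT/R_total = 15/0.1718 = 87.33 W
T_interface = T_inner − Q·ΣR(inner→interface) = 18 − 87.3×0.02304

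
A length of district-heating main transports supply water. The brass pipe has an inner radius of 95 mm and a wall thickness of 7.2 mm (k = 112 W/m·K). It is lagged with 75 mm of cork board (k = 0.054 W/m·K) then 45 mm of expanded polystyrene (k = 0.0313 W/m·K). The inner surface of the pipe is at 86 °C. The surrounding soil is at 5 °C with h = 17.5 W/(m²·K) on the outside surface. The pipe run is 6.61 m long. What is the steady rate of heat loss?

For a radial system each layer contributes R = ln(r_out/r_in)/(2πkL); films add R = 1/(hA).
R_brass pipe wall = ln(102.2/95)/(2π×112×6.61) = 1.571×10^-5 K/W
R_cork board = ln(177.2/102.2)/(2π×0.054×6.61) = 0.2454 K/W
R_expanded polystyrene = ln(222.2/177.2)/(2π×0.0313×6.61) = 0.1741 K/W
R_outer film = 1/(h_o·2πr_oL) = 1/(17.5×2π×0.2222×6.61) = 0.006192 K/W
R_total = 0.4257 K/W
Q = ΔT/R_total = 81/0.4257

Q ≈ 190 W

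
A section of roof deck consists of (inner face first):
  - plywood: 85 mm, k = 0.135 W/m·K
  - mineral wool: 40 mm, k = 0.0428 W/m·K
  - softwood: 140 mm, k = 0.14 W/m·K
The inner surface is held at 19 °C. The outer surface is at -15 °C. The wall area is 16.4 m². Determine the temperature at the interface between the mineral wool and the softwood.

T ≈ -1.74 °C

Treating each layer as a thermal resistance in series:
R_plywood = L/(kA) = 0.085/(0.135×16.4) = 0.03839 K/W
R_mineral wool = L/(kA) = 0.04/(0.0428×16.4) = 0.05699 K/W
R_softwood = L/(kA) = 0.14/(0.14×16.4) = 0.06098 K/W
R_total = 0.1564 K/W;  Q = ΔT/R_total = 34/0.1564 = 217.5 W
T_interface = T_inner − Q·ΣR(inner→interface) = 19 − 217×0.09538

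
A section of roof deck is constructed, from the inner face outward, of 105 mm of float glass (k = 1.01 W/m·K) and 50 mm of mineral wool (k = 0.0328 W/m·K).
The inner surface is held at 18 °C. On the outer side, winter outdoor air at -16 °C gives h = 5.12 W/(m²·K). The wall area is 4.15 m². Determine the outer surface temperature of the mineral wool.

Model the wall as resistances in series:
R_float glass = L/(kA) = 0.105/(1.01×4.15) = 0.02505 K/W
R_mineral wool = L/(kA) = 0.05/(0.0328×4.15) = 0.3673 K/W
R_outer film = 1/(h_o·A) = 1/(5.12×4.15) = 0.04706 K/W
R_total = 0.4394 K/W;  Q = ΔT/R_total = 34/0.4394 = 77.37 W
T_interface = T_inner − Q·ΣR(inner→interface) = 18 − 77.4×0.3924

T ≈ -12.4 °C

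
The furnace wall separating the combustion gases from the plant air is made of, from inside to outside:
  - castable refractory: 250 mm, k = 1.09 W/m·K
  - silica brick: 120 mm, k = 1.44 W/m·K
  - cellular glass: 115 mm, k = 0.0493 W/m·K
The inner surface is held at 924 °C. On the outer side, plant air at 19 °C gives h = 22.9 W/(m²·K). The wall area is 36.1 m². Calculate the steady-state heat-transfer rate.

Model the wall as resistances in series:
R_castable refractory = L/(kA) = 0.25/(1.09×36.1) = 0.006353 K/W
R_silica brick = L/(kA) = 0.12/(1.44×36.1) = 0.002308 K/W
R_cellular glass = L/(kA) = 0.115/(0.0493×36.1) = 0.06462 K/W
R_outer film = 1/(h_o·A) = 1/(22.9×36.1) = 0.00121 K/W
R_total = 0.07449 K/W
Q = ΔT / R_total = 905 / 0.07449

Q ≈ 12100 W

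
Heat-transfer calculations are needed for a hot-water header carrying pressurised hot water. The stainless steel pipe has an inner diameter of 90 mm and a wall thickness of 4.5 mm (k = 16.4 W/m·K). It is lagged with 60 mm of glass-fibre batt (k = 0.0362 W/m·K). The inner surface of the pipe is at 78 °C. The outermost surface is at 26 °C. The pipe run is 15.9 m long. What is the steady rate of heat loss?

Q ≈ 237 W

Per-layer cylindrical resistances, series-summed:
R_stainless steel pipe wall = ln(49.5/45)/(2π×16.4×15.9) = 5.817×10^-5 K/W
R_glass-fibre batt = ln(109.5/49.5)/(2π×0.0362×15.9) = 0.2195 K/W
R_total = 0.2196 K/W
Q = ΔT/R_total = 52/0.2196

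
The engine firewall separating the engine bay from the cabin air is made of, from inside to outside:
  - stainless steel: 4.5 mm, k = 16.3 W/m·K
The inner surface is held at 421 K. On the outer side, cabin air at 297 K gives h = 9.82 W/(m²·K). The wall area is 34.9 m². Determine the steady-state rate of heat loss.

Q ≈ 42400 W

Treating each layer as a thermal resistance in series:
R_stainless steel = L/(kA) = 0.0045/(16.3×34.9) = 7.91×10^-6 K/W
R_outer film = 1/(h_o·A) = 1/(9.82×34.9) = 0.002918 K/W
R_total = 0.002926 K/W
Q = ΔT / R_total = 124 / 0.002926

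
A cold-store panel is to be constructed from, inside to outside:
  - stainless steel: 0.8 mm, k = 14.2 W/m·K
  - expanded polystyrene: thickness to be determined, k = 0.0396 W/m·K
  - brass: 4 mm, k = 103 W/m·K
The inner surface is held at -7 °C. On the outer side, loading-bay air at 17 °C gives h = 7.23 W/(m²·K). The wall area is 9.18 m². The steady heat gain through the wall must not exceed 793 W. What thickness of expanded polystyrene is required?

L ≈ 5.52 mm

Treating each layer as a thermal resistance in series:
R_stainless steel = L/(kA) = 0.0008/(14.2×9.18) = 6.137×10^-6 K/W
R_brass = L/(kA) = 0.004/(103×9.18) = 4.23×10^-6 K/W
R_outer film = 1/(h_o·A) = 1/(7.23×9.18) = 0.01507 K/W
Sum of the known resistances R_other = 0.01508 K/W
Required total resistance R_tot = ΔT/Q_allow = 24/793 = 0.03026 K/W
R_expanded polystyrene = R_tot − R_other = 0.01519 K/W
L = R·k·A = 0.01519×0.0396×9.18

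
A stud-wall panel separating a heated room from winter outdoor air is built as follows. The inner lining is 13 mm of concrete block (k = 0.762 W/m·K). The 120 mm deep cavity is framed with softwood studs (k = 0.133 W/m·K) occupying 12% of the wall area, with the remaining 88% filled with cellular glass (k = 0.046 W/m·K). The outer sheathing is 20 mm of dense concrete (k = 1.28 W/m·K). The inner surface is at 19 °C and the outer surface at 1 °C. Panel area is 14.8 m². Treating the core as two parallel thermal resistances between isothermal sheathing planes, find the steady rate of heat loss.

Q ≈ 123 W

Sheathing layers in series; stud and cavity paths in parallel between them.
R_inner = 0.013/(0.762×14.8) = 0.001153 K/W
R_stud  = 0.12/(0.133×0.12×14.8) = 0.508 K/W
R_cav   = 0.12/(0.046×0.88×14.8) = 0.2003 K/W
1/R_core = 1/R_stud + 1/R_cav → R_core = 0.1437 K/W
R_outer = 0.02/(1.28×14.8) = 0.001056 K/W
R_total = 0.1459 K/W
Q = ΔT/R_total = 18/0.1459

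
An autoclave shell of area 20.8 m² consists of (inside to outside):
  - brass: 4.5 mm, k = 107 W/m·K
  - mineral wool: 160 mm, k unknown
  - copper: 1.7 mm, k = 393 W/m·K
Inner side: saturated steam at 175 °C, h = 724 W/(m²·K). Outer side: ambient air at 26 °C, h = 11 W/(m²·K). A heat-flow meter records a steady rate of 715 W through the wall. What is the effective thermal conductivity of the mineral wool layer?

Using the resistance-network approach (series):
R_inner film = 1/(h_i·A) = 1/(724×20.8) = 6.64×10^-5 K/W
R_brass = L/(kA) = 0.0045/(107×20.8) = 2.022×10^-6 K/W
R_copper = L/(kA) = 0.0017/(393×20.8) = 2.08×10^-7 K/W
R_outer film = 1/(h_o·A) = 1/(11×20.8) = 0.004371 K/W
Sum of known resistances R_other = 0.004439 K/W
Total R = ΔT/Q = 149/715 = 0.2084 K/W
R_mineral wool = R_total − R_other = 0.204 K/W
k = L/(R·A) = 0.16/(0.204×20.8)

k ≈ 0.0377 W/(m·K)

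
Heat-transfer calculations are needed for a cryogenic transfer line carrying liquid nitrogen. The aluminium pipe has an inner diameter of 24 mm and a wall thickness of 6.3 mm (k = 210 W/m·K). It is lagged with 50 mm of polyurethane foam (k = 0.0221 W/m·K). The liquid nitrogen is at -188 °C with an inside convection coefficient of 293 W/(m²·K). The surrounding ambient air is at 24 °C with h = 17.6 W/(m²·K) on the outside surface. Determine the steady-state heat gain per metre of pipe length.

q′ ≈ 21.9 W/m

Cylindrical conduction, so R = ln(r₂/r₁)/(2πkL) per layer, in series:
R_inner film = 1/(h_i·2πr₁L) = 1/(293×2π×0.012×1) = 0.04527 K/W
R_aluminium pipe wall = ln(18.3/12)/(2π×210×1) = 3.198×10^-4 K/W
R_polyurethane foam = ln(68.3/18.3)/(2π×0.0221×1) = 9.485 K/W
R_outer film = 1/(h_o·2πr_oL) = 1/(17.6×2π×0.0683×1) = 0.1324 K/W
R_total = 9.663 K/W
Q = ΔT/R_total = 212/9.663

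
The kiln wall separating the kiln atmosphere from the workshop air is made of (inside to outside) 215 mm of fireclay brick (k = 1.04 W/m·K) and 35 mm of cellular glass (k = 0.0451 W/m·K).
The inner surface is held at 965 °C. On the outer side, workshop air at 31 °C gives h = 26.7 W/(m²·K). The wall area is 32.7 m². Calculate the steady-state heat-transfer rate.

Using the resistance-network approach (series):
R_fireclay brick = L/(kA) = 0.215/(1.04×32.7) = 0.006322 K/W
R_cellular glass = L/(kA) = 0.035/(0.0451×32.7) = 0.02373 K/W
R_outer film = 1/(h_o·A) = 1/(26.7×32.7) = 0.001145 K/W
R_total = 0.0312 K/W
Q = ΔT / R_total = 934 / 0.0312

Q ≈ 29900 W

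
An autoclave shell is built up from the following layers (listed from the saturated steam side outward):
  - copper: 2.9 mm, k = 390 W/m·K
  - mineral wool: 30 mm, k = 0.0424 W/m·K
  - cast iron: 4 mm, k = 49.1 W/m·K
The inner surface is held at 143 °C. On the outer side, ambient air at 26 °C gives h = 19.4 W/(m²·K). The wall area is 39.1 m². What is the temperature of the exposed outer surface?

Treating each layer as a thermal resistance in series:
R_copper = L/(kA) = 0.0029/(390×39.1) = 1.902×10^-7 K/W
R_mineral wool = L/(kA) = 0.03/(0.0424×39.1) = 0.0181 K/W
R_cast iron = L/(kA) = 0.004/(49.1×39.1) = 2.084×10^-6 K/W
R_outer film = 1/(h_o·A) = 1/(19.4×39.1) = 0.001318 K/W
R_total = 0.01942 K/W;  Q = ΔT/R_total = 117/0.01942 = 6026 W
T_interface = T_inner − Q·ΣR(inner→interface) = 143 − 6030×0.0181

T ≈ 33.9 °C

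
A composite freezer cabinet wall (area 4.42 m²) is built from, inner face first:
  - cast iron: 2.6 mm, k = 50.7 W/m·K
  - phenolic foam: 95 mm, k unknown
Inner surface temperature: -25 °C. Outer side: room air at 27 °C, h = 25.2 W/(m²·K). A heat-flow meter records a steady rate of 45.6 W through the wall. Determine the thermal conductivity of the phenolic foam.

Model the wall as resistances in series:
R_cast iron = L/(kA) = 0.0026/(50.7×4.42) = 1.16×10^-5 K/W
R_outer film = 1/(h_o·A) = 1/(25.2×4.42) = 0.008978 K/W
Sum of known resistances R_other = 0.00899 K/W
Total R = ΔT/Q = 52/45.6 = 1.14 K/W
R_phenolic foam = R_total − R_other = 1.131 K/W
k = L/(R·A) = 0.095/(1.131×4.42)

k ≈ 0.019 W/(m·K)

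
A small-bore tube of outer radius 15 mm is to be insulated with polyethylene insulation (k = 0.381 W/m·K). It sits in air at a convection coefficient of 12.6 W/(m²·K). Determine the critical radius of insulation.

For a cylinder r_cr = k/h = 0.381/12.6
r_cr = 30.2 mm; since the bare radius (15 mm) is below r_cr, adding a thin layer of insulation will *increase* heat loss.

r_cr ≈ 30.2 mm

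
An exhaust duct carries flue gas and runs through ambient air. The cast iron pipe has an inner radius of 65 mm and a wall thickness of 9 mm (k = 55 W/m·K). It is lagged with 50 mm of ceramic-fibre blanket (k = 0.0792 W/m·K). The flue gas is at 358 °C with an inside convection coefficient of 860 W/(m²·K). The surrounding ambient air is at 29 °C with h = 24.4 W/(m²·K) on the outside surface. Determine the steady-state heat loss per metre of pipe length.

For a radial system each layer contributes R = ln(r_out/r_in)/(2πkL); films add R = 1/(hA).
R_inner film = 1/(h_i·2πr₁L) = 1/(860×2π×0.065×1) = 0.002847 K/W
R_cast iron pipe wall = ln(74/65)/(2π×55×1) = 3.753×10^-4 K/W
R_ceramic-fibre blanket = ln(124/74)/(2π×0.0792×1) = 1.037 K/W
R_outer film = 1/(h_o·2πr_oL) = 1/(24.4×2π×0.124×1) = 0.0526 K/W
R_total = 1.093 K/W
Q = ΔT/R_total = 329/1.093

q′ ≈ 301 W/m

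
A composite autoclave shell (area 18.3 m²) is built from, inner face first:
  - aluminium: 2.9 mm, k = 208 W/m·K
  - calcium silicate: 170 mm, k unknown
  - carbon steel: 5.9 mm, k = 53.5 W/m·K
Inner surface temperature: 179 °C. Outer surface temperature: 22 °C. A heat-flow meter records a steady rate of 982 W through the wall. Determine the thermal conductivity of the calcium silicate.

Using the resistance-network approach (series):
R_aluminium = L/(kA) = 0.0029/(208×18.3) = 7.619×10^-7 K/W
R_carbon steel = L/(kA) = 0.0059/(53.5×18.3) = 6.026×10^-6 K/W
Sum of known resistances R_other = 6.788×10^-6 K/W
Total R = ΔT/Q = 157/982 = 0.1599 K/W
R_calcium silicate = R_total − R_other = 0.1599 K/W
k = L/(R·A) = 0.17/(0.1599×18.3)

k ≈ 0.0581 W/(m·K)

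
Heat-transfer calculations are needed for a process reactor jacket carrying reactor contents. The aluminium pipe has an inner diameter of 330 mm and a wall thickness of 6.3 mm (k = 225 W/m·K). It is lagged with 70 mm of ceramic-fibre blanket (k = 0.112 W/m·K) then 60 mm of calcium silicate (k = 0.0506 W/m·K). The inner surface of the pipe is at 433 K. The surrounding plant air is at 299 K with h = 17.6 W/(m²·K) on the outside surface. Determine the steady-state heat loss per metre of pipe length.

q′ ≈ 110 W/m

Treating each annulus and film as a series resistance:
R_aluminium pipe wall = ln(171.3/165)/(2π×225×1) = 2.651×10^-5 K/W
R_ceramic-fibre blanket = ln(241.3/171.3)/(2π×0.112×1) = 0.4869 K/W
R_calcium silicate = ln(301.3/241.3)/(2π×0.0506×1) = 0.6985 K/W
R_outer film = 1/(h_o·2πr_oL) = 1/(17.6×2π×0.3013×1) = 0.03001 K/W
R_total = 1.215 K/W
Q = ΔT/R_total = 134/1.215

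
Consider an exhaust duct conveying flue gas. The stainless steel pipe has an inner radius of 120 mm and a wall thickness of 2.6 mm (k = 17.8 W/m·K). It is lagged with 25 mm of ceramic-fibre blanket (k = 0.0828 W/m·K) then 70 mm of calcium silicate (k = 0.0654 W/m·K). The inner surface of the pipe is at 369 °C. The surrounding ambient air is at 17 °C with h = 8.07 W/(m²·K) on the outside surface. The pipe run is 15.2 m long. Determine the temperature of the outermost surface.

T ≈ 39.9 °C

Cylindrical conduction, so R = ln(r₂/r₁)/(2πkL) per layer, in series:
R_stainless steel pipe wall = ln(122.6/120)/(2π×17.8×15.2) = 1.261×10^-5 K/W
R_ceramic-fibre blanket = ln(147.6/122.6)/(2π×0.0828×15.2) = 0.02347 K/W
R_calcium silicate = ln(217.6/147.6)/(2π×0.0654×15.2) = 0.06214 K/W
R_outer film = 1/(h_o·2πr_oL) = 1/(8.07×2π×0.2176×15.2) = 0.005963 K/W
R_total = 0.09159 K/W
Q = ΔT/R_total = 352/0.09159
Q = 3840 W
T_interface = T_inner − Q·ΣR(inner→interface) = 369 − 3840×0.08562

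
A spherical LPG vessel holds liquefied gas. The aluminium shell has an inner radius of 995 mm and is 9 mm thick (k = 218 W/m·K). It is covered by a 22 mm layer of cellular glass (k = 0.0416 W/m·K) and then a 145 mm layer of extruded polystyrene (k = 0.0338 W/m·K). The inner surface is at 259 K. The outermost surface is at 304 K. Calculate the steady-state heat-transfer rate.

Q ≈ 138 W

Each spherical layer contributes R = (1/r_i − 1/r_o)/(4πk):
R_aluminium shell = (1/0.995 − 1/1.004)/(4π×218) = 3.289×10^-6 K/W
R_cellular glass = (1/1.004 − 1/1.026)/(4π×0.0416) = 0.04085 K/W
R_extruded polystyrene = (1/1.026 − 1/1.171)/(4π×0.0338) = 0.2841 K/W
R_total = 0.325 K/W
Q = ΔT/R_total = 45/0.325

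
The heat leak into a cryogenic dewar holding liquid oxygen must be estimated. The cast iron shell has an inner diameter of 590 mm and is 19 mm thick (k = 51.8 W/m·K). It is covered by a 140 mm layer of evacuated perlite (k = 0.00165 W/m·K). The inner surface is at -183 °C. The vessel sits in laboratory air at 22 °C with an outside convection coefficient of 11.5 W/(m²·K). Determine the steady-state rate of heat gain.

Each spherical layer contributes R = (1/r_i − 1/r_o)/(4πk):
R_cast iron shell = (1/0.295 − 1/0.314)/(4π×51.8) = 3.151×10^-4 K/W
R_evacuated perlite = (1/0.314 − 1/0.454)/(4π×0.00165) = 47.36 K/W
R_outer film = 1/(h·4πr_o²) = 1/(11.5×4π×0.454²) = 0.03357 K/W
R_total = 47.4 K/W
Q = ΔT/R_total = 205/47.4

Q ≈ 4.33 W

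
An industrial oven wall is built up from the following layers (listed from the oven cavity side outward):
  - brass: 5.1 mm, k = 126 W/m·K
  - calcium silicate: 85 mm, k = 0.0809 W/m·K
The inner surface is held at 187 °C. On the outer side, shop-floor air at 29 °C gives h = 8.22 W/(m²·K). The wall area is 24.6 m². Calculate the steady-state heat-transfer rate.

Q ≈ 3320 W

Series thermal resistances:
R_brass = L/(kA) = 0.0051/(126×24.6) = 1.645×10^-6 K/W
R_calcium silicate = L/(kA) = 0.085/(0.0809×24.6) = 0.04271 K/W
R_outer film = 1/(h_o·A) = 1/(8.22×24.6) = 0.004945 K/W
R_total = 0.04766 K/W
Q = ΔT / R_total = 158 / 0.04766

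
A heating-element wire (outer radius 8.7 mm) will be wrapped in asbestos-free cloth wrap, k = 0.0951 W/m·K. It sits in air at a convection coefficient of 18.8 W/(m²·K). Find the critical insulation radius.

For a cylinder r_cr = k/h = 0.0951/18.8
r_cr = 5.06 mm; since the bare radius (8.7 mm) is above r_cr, any added insulation will reduce heat loss.

r_cr ≈ 5.06 mm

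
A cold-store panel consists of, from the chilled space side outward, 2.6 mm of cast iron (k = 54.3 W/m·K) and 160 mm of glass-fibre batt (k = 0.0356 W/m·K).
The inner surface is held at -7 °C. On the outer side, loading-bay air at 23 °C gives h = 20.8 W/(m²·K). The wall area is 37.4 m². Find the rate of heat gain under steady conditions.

Q ≈ 247 W

Treating each layer as a thermal resistance in series:
R_cast iron = L/(kA) = 0.0026/(54.3×37.4) = 1.28×10^-6 K/W
R_glass-fibre batt = L/(kA) = 0.16/(0.0356×37.4) = 0.1202 K/W
R_outer film = 1/(h_o·A) = 1/(20.8×37.4) = 0.001285 K/W
R_total = 0.1215 K/W
Q = ΔT / R_total = 30 / 0.1215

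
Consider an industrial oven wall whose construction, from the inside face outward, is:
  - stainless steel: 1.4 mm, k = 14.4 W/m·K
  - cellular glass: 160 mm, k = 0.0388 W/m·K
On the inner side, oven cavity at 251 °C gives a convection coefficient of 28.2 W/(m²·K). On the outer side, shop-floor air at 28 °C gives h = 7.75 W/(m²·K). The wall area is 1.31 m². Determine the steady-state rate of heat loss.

Thermal resistances in series:
R_inner film = 1/(h_i·A) = 1/(28.2×1.31) = 0.02707 K/W
R_stainless steel = L/(kA) = 0.0014/(14.4×1.31) = 7.422×10^-5 K/W
R_cellular glass = L/(kA) = 0.16/(0.0388×1.31) = 3.148 K/W
R_outer film = 1/(h_o·A) = 1/(7.75×1.31) = 0.0985 K/W
R_total = 3.274 K/W
Q = ΔT / R_total = 223 / 3.274

Q ≈ 68.1 W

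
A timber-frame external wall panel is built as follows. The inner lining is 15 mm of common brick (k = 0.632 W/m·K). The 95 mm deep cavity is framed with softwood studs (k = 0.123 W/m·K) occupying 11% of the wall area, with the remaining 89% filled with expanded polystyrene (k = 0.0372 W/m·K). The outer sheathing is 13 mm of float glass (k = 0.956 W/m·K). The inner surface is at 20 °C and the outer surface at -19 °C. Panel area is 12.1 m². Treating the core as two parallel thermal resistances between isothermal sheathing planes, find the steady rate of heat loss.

Q ≈ 227 W

Sheathing layers in series; stud and cavity paths in parallel between them.
R_inner = 0.015/(0.632×12.1) = 0.001962 K/W
R_stud  = 0.095/(0.123×0.11×12.1) = 0.5803 K/W
R_cav   = 0.095/(0.0372×0.89×12.1) = 0.2371 K/W
1/R_core = 1/R_stud + 1/R_cav → R_core = 0.1683 K/W
R_outer = 0.013/(0.956×12.1) = 0.001124 K/W
R_total = 0.1714 K/W
Q = ΔT/R_total = 39/0.1714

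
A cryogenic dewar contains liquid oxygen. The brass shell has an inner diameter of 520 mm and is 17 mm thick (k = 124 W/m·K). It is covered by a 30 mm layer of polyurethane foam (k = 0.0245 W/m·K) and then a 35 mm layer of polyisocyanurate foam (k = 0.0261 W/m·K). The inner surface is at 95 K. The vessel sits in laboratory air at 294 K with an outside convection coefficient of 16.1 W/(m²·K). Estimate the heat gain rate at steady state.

Q ≈ 90.3 W

Spherical conduction: R = (1/r_in − 1/r_out)/(4πk) per layer; series-sum.
R_brass shell = (1/0.26 − 1/0.277)/(4π×124) = 1.515×10^-4 K/W
R_polyurethane foam = (1/0.277 − 1/0.307)/(4π×0.0245) = 1.146 K/W
R_polyisocyanurate foam = (1/0.307 − 1/0.342)/(4π×0.0261) = 1.016 K/W
R_outer film = 1/(h·4πr_o²) = 1/(16.1×4π×0.342²) = 0.04226 K/W
R_total = 2.205 K/W
Q = ΔT/R_total = 199/2.205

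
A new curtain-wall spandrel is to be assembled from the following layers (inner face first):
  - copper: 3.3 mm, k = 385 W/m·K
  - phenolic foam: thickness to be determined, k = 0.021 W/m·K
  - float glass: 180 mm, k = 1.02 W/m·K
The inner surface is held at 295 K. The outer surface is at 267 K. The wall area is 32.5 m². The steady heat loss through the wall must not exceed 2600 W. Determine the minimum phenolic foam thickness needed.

L ≈ 3.64 mm

Thermal resistances in series:
R_copper = L/(kA) = 0.0033/(385×32.5) = 2.637×10^-7 K/W
R_float glass = L/(kA) = 0.18/(1.02×32.5) = 0.00543 K/W
Sum of the known resistances R_other = 0.00543 K/W
Required total resistance R_tot = ΔT/Q_allow = 28/2600 = 0.01077 K/W
R_phenolic foam = R_tot − R_other = 0.005339 K/W
L = R·k·A = 0.005339×0.021×32.5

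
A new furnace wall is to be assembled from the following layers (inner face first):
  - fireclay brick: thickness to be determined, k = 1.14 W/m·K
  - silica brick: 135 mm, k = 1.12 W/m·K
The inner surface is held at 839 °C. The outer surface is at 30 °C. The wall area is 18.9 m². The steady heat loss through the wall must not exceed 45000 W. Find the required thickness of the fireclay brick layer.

Using the resistance-network approach (series):
R_silica brick = L/(kA) = 0.135/(1.12×18.9) = 0.006378 K/W
Sum of the known resistances R_other = 0.006378 K/W
Required total resistance R_tot = ΔT/Q_allow = 809/45000 = 0.01798 K/W
R_fireclay brick = R_tot − R_other = 0.0116 K/W
L = R·k·A = 0.0116×1.14×18.9

L ≈ 250 mm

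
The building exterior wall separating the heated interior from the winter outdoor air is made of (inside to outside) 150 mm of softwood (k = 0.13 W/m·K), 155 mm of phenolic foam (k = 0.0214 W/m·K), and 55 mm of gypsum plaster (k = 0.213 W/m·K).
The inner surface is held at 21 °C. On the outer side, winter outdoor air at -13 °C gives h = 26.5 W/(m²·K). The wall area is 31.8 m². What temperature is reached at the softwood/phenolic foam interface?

T ≈ 16.5 °C

Series thermal resistances:
R_softwood = L/(kA) = 0.15/(0.13×31.8) = 0.03628 K/W
R_phenolic foam = L/(kA) = 0.155/(0.0214×31.8) = 0.2278 K/W
R_gypsum plaster = L/(kA) = 0.055/(0.213×31.8) = 0.00812 K/W
R_outer film = 1/(h_o·A) = 1/(26.5×31.8) = 0.001187 K/W
R_total = 0.2734 K/W;  Q = ΔT/R_total = 34/0.2734 = 124.4 W
T_interface = T_inner − Q·ΣR(inner→interface) = 21 − 124×0.03628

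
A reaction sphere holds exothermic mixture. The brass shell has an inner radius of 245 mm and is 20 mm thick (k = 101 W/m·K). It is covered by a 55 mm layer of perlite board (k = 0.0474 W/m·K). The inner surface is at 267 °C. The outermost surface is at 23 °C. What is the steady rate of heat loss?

Q ≈ 224 W

Spherical conduction: R = (1/r_in − 1/r_out)/(4πk) per layer; series-sum.
R_brass shell = (1/0.245 − 1/0.265)/(4π×101) = 2.427×10^-4 K/W
R_perlite board = (1/0.265 − 1/0.32)/(4π×0.0474) = 1.089 K/W
R_total = 1.089 K/W
Q = ΔT/R_total = 244/1.089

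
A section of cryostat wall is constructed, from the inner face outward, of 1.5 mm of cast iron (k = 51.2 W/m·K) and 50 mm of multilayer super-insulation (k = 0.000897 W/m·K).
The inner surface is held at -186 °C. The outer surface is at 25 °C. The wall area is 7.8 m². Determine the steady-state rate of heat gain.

Q ≈ 29.5 W

Series thermal resistances:
R_cast iron = L/(kA) = 0.0015/(51.2×7.8) = 3.756×10^-6 K/W
R_multilayer super-insulation = L/(kA) = 0.05/(0.000897×7.8) = 7.146 K/W
R_total = 7.146 K/W
Q = ΔT / R_total = 211 / 7.146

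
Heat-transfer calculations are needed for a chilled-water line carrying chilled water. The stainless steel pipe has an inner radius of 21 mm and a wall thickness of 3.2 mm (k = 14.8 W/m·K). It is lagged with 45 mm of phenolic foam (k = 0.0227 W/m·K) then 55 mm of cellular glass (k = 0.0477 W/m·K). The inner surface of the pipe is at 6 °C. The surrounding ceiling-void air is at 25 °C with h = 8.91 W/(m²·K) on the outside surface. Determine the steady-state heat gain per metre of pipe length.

For a radial system each layer contributes R = ln(r_out/r_in)/(2πkL); films add R = 1/(hA).
R_stainless steel pipe wall = ln(24.2/21)/(2π×14.8×1) = 0.001525 K/W
R_phenolic foam = ln(69.2/24.2)/(2π×0.0227×1) = 7.366 K/W
R_cellular glass = ln(124.2/69.2)/(2π×0.0477×1) = 1.952 K/W
R_outer film = 1/(h_o·2πr_oL) = 1/(8.91×2π×0.1242×1) = 0.1438 K/W
R_total = 9.463 K/W
Q = ΔT/R_total = 19/9.463

q′ ≈ 2.01 W/m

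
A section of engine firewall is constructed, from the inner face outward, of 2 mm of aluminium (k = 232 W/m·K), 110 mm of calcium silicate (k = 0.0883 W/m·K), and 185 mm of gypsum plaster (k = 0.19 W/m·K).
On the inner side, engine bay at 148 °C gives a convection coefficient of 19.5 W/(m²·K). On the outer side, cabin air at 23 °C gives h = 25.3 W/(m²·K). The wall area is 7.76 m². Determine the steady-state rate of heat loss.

Q ≈ 420 W

Treating each layer as a thermal resistance in series:
R_inner film = 1/(h_i·A) = 1/(19.5×7.76) = 0.006609 K/W
R_aluminium = L/(kA) = 0.002/(232×7.76) = 1.111×10^-6 K/W
R_calcium silicate = L/(kA) = 0.11/(0.0883×7.76) = 0.1605 K/W
R_gypsum plaster = L/(kA) = 0.185/(0.19×7.76) = 0.1255 K/W
R_outer film = 1/(h_o·A) = 1/(25.3×7.76) = 0.005094 K/W
R_total = 0.2977 K/W
Q = ΔT / R_total = 125 / 0.2977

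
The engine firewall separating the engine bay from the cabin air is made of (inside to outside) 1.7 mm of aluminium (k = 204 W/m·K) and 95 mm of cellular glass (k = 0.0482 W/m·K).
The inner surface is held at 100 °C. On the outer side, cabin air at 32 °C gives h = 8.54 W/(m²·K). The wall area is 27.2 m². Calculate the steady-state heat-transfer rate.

Q ≈ 886 W

Treating each layer as a thermal resistance in series:
R_aluminium = L/(kA) = 0.0017/(204×27.2) = 3.064×10^-7 K/W
R_cellular glass = L/(kA) = 0.095/(0.0482×27.2) = 0.07246 K/W
R_outer film = 1/(h_o·A) = 1/(8.54×27.2) = 0.004305 K/W
R_total = 0.07677 K/W
Q = ΔT / R_total = 68 / 0.07677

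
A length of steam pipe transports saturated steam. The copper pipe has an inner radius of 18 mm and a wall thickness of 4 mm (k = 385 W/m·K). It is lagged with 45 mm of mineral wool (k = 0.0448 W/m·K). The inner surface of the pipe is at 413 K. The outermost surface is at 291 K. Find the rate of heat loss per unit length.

q′ ≈ 30.8 W/m

Treating each annulus and film as a series resistance:
R_copper pipe wall = ln(22/18)/(2π×385×1) = 8.296×10^-5 K/W
R_mineral wool = ln(67/22)/(2π×0.0448×1) = 3.956 K/W
R_total = 3.956 K/W
Q = ΔT/R_total = 122/3.956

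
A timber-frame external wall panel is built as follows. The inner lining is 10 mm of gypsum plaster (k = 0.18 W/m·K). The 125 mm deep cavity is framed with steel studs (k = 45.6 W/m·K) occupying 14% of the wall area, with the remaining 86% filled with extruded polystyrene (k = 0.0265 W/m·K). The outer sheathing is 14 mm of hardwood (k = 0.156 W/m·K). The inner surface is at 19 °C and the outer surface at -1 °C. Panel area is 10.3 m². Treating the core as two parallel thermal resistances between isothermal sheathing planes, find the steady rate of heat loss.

Sheathing layers in series; stud and cavity paths in parallel between them.
R_inner = 0.01/(0.18×10.3) = 0.005394 K/W
R_stud  = 0.125/(45.6×0.14×10.3) = 0.001901 K/W
R_cav   = 0.125/(0.0265×0.86×10.3) = 0.5325 K/W
1/R_core = 1/R_stud + 1/R_cav → R_core = 0.001894 K/W
R_outer = 0.014/(0.156×10.3) = 0.008713 K/W
R_total = 0.016 K/W
Q = ΔT/R_total = 20/0.016

Q ≈ 1250 W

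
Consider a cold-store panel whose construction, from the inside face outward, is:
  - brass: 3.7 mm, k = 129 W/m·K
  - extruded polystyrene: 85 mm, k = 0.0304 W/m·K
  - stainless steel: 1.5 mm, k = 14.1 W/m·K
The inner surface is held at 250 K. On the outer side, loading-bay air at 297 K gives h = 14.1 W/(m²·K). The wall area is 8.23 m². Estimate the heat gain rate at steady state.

Thermal resistances in series:
R_brass = L/(kA) = 0.0037/(129×8.23) = 3.485×10^-6 K/W
R_extruded polystyrene = L/(kA) = 0.085/(0.0304×8.23) = 0.3397 K/W
R_stainless steel = L/(kA) = 0.0015/(14.1×8.23) = 1.293×10^-5 K/W
R_outer film = 1/(h_o·A) = 1/(14.1×8.23) = 0.008617 K/W
R_total = 0.3484 K/W
Q = ΔT / R_total = 47 / 0.3484

Q ≈ 135 W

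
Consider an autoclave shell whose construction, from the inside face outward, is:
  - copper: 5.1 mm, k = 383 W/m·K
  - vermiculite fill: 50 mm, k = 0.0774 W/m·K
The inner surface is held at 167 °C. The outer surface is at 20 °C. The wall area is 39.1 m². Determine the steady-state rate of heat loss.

Q ≈ 8900 W

Model the wall as resistances in series:
R_copper = L/(kA) = 0.0051/(383×39.1) = 3.406×10^-7 K/W
R_vermiculite fill = L/(kA) = 0.05/(0.0774×39.1) = 0.01652 K/W
R_total = 0.01652 K/W
Q = ΔT / R_total = 147 / 0.01652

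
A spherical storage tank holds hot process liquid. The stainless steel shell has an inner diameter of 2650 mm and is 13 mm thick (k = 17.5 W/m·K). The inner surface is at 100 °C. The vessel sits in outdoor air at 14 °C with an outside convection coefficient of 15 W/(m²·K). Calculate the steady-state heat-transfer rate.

Each spherical layer contributes R = (1/r_i − 1/r_o)/(4πk):
R_stainless steel shell = (1/1.325 − 1/1.338)/(4π×17.5) = 3.334×10^-5 K/W
R_outer film = 1/(h·4πr_o²) = 1/(15×4π×1.338²) = 0.002963 K/W
R_total = 0.002997 K/W
Q = ΔT/R_total = 86/0.002997

Q ≈ 28700 W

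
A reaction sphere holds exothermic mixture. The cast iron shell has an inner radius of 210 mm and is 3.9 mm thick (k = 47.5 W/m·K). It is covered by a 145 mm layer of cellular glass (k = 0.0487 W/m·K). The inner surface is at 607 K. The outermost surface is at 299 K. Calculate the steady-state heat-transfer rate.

Q ≈ 99.8 W

For a spherical shell R = (1/r₁ − 1/r₂)/(4πk); film R = 1/(h·4πr²). In series:
R_cast iron shell = (1/0.21 − 1/0.2139)/(4π×47.5) = 1.455×10^-4 K/W
R_cellular glass = (1/0.2139 − 1/0.3589)/(4π×0.0487) = 3.086 K/W
R_total = 3.086 K/W
Q = ΔT/R_total = 308/3.086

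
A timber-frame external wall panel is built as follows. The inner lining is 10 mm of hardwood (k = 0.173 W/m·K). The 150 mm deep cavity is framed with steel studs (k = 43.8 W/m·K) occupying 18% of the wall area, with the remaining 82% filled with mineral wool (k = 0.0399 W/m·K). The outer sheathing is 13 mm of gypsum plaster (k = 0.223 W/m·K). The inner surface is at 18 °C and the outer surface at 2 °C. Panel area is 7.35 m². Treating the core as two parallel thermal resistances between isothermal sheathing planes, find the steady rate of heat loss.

Q ≈ 871 W

Sheathing layers in series; stud and cavity paths in parallel between them.
R_inner = 0.01/(0.173×7.35) = 0.007864 K/W
R_stud  = 0.15/(43.8×0.18×7.35) = 0.002589 K/W
R_cav   = 0.15/(0.0399×0.82×7.35) = 0.6238 K/W
1/R_core = 1/R_stud + 1/R_cav → R_core = 0.002578 K/W
R_outer = 0.013/(0.223×7.35) = 0.007931 K/W
R_total = 0.01837 K/W
Q = ΔT/R_total = 16/0.01837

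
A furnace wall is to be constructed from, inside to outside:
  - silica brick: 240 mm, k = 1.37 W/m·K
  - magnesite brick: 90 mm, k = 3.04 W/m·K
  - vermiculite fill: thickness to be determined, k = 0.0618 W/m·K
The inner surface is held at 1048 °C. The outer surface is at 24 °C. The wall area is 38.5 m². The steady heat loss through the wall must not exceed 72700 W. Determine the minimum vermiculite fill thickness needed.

Thermal resistances in series:
R_silica brick = L/(kA) = 0.24/(1.37×38.5) = 0.00455 K/W
R_magnesite brick = L/(kA) = 0.09/(3.04×38.5) = 7.69×10^-4 K/W
Sum of the known resistances R_other = 0.005319 K/W
Required total resistance R_tot = ΔT/Q_allow = 1024/72700 = 0.01409 K/W
R_vermiculite fill = R_tot − R_other = 0.008766 K/W
L = R·k·A = 0.008766×0.0618×38.5

L ≈ 20.9 mm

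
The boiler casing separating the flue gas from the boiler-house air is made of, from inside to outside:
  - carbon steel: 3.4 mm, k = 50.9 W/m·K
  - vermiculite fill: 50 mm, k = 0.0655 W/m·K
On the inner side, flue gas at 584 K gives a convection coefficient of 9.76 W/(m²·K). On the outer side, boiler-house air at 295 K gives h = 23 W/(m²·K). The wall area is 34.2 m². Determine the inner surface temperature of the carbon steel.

Using the resistance-network approach (series):
R_inner film = 1/(h_i·A) = 1/(9.76×34.2) = 0.002996 K/W
R_carbon steel = L/(kA) = 0.0034/(50.9×34.2) = 1.953×10^-6 K/W
R_vermiculite fill = L/(kA) = 0.05/(0.0655×34.2) = 0.02232 K/W
R_outer film = 1/(h_o·A) = 1/(23×34.2) = 0.001271 K/W
R_total = 0.02659 K/W;  Q = ΔT/R_total = 289/0.02659 = 10870 W
T_interface = T_inner − Q·ΣR(inner→interface) = 584 − 10900×0.002996

T ≈ 551 K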